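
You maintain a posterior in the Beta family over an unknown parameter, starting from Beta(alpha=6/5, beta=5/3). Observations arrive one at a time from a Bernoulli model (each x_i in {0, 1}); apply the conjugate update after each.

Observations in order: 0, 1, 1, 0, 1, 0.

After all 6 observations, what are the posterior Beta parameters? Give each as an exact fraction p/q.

alpha=21/5, beta=14/3

obs 1: x=0 → posterior Beta(6/5, 8/3)
obs 2: x=1 → posterior Beta(11/5, 8/3)
obs 3: x=1 → posterior Beta(16/5, 8/3)
obs 4: x=0 → posterior Beta(16/5, 11/3)
obs 5: x=1 → posterior Beta(21/5, 11/3)
obs 6: x=0 → posterior Beta(21/5, 14/3)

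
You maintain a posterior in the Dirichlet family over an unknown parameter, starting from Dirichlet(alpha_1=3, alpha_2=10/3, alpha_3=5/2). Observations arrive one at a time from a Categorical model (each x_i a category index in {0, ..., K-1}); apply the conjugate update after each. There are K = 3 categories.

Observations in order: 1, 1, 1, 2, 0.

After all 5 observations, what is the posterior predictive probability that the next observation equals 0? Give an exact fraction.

24/83

obs 1: x=1 → posterior Dirichlet(3, 13/3, 5/2)
obs 2: x=1 → posterior Dirichlet(3, 16/3, 5/2)
obs 3: x=1 → posterior Dirichlet(3, 19/3, 5/2)
obs 4: x=2 → posterior Dirichlet(3, 19/3, 7/2)
obs 5: x=0 → posterior Dirichlet(4, 19/3, 7/2)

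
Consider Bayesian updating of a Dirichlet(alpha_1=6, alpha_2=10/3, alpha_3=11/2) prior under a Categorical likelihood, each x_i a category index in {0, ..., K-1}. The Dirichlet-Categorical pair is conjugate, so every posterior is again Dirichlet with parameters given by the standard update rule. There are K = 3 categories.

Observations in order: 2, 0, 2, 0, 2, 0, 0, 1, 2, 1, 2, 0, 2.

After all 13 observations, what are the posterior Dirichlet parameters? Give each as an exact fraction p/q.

obs 1: x=2 → posterior Dirichlet(6, 10/3, 13/2)
obs 2: x=0 → posterior Dirichlet(7, 10/3, 13/2)
obs 3: x=2 → posterior Dirichlet(7, 10/3, 15/2)
obs 4: x=0 → posterior Dirichlet(8, 10/3, 15/2)
obs 5: x=2 → posterior Dirichlet(8, 10/3, 17/2)
obs 6: x=0 → posterior Dirichlet(9, 10/3, 17/2)
obs 7: x=0 → posterior Dirichlet(10, 10/3, 17/2)
obs 8: x=1 → posterior Dirichlet(10, 13/3, 17/2)
obs 9: x=2 → posterior Dirichlet(10, 13/3, 19/2)
obs 10: x=1 → posterior Dirichlet(10, 16/3, 19/2)
obs 11: x=2 → posterior Dirichlet(10, 16/3, 21/2)
obs 12: x=0 → posterior Dirichlet(11, 16/3, 21/2)
obs 13: x=2 → posterior Dirichlet(11, 16/3, 23/2)

alpha_1=11, alpha_2=16/3, alpha_3=23/2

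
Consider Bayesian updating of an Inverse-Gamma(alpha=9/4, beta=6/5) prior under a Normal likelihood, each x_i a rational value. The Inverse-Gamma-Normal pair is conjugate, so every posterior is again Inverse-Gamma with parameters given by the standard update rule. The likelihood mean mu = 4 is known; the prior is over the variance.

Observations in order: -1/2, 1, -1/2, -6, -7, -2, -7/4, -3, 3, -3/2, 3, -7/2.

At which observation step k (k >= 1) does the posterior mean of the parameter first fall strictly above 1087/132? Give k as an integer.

k = 3

obs 1: x=-1/2 → posterior Inverse-Gamma(11/4, 453/40)
obs 2: x=1 → posterior Inverse-Gamma(13/4, 633/40)
obs 3: x=-1/2 → posterior Inverse-Gamma(15/4, 519/20)
obs 4: x=-6 → posterior Inverse-Gamma(17/4, 1519/20)
obs 5: x=-7 → posterior Inverse-Gamma(19/4, 2729/20)
obs 6: x=-2 → posterior Inverse-Gamma(21/4, 3089/20)
obs 7: x=-7/4 → posterior Inverse-Gamma(23/4, 27357/160)
obs 8: x=-3 → posterior Inverse-Gamma(25/4, 31277/160)
obs 9: x=3 → posterior Inverse-Gamma(27/4, 31357/160)
obs 10: x=-3/2 → posterior Inverse-Gamma(29/4, 33777/160)
obs 11: x=3 → posterior Inverse-Gamma(31/4, 33857/160)
obs 12: x=-7/2 → posterior Inverse-Gamma(33/4, 38357/160)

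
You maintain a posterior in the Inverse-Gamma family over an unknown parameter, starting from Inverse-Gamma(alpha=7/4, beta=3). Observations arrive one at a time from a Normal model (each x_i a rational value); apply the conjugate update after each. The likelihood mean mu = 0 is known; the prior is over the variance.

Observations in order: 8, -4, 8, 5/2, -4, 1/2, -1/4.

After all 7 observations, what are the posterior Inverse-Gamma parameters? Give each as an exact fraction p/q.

obs 1: x=8 → posterior Inverse-Gamma(9/4, 35)
obs 2: x=-4 → posterior Inverse-Gamma(11/4, 43)
obs 3: x=8 → posterior Inverse-Gamma(13/4, 75)
obs 4: x=5/2 → posterior Inverse-Gamma(15/4, 625/8)
obs 5: x=-4 → posterior Inverse-Gamma(17/4, 689/8)
obs 6: x=1/2 → posterior Inverse-Gamma(19/4, 345/4)
obs 7: x=-1/4 → posterior Inverse-Gamma(21/4, 2761/32)

alpha=21/4, beta=2761/32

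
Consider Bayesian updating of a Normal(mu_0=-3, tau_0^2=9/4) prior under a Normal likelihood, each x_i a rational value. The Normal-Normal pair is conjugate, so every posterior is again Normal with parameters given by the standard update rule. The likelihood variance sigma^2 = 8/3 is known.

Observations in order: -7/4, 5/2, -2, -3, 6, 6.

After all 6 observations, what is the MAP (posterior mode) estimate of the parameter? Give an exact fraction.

obs 1: x=-7/4 → posterior Normal(-573/236, 72/59)
obs 2: x=5/2 → posterior Normal(-303/344, 36/43)
obs 3: x=-2 → posterior Normal(-519/452, 72/113)
obs 4: x=-3 → posterior Normal(-843/560, 18/35)
obs 5: x=6 → posterior Normal(-195/668, 72/167)
obs 6: x=6 → posterior Normal(453/776, 36/97)

453/776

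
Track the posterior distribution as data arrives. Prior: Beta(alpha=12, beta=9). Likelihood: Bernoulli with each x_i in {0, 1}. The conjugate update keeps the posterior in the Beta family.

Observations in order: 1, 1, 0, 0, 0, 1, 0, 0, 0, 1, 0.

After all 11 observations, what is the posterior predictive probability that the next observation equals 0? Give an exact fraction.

obs 1: x=1 → posterior Beta(13, 9)
obs 2: x=1 → posterior Beta(14, 9)
obs 3: x=0 → posterior Beta(14, 10)
obs 4: x=0 → posterior Beta(14, 11)
obs 5: x=0 → posterior Beta(14, 12)
obs 6: x=1 → posterior Beta(15, 12)
obs 7: x=0 → posterior Beta(15, 13)
obs 8: x=0 → posterior Beta(15, 14)
obs 9: x=0 → posterior Beta(15, 15)
obs 10: x=1 → posterior Beta(16, 15)
obs 11: x=0 → posterior Beta(16, 16)

1/2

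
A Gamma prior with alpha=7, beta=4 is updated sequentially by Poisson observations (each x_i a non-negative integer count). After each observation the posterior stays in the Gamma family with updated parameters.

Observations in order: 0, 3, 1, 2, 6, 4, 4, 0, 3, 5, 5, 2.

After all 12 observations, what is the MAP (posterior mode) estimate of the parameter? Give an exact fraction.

obs 1: x=0 → posterior Gamma(7, 5)
obs 2: x=3 → posterior Gamma(10, 6)
obs 3: x=1 → posterior Gamma(11, 7)
obs 4: x=2 → posterior Gamma(13, 8)
obs 5: x=6 → posterior Gamma(19, 9)
obs 6: x=4 → posterior Gamma(23, 10)
obs 7: x=4 → posterior Gamma(27, 11)
obs 8: x=0 → posterior Gamma(27, 12)
obs 9: x=3 → posterior Gamma(30, 13)
obs 10: x=5 → posterior Gamma(35, 14)
obs 11: x=5 → posterior Gamma(40, 15)
obs 12: x=2 → posterior Gamma(42, 16)

41/16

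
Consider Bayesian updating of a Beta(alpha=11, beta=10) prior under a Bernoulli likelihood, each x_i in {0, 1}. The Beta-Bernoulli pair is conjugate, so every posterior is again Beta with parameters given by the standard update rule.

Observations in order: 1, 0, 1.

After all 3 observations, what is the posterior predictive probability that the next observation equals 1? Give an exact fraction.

13/24

obs 1: x=1 → posterior Beta(12, 10)
obs 2: x=0 → posterior Beta(12, 11)
obs 3: x=1 → posterior Beta(13, 11)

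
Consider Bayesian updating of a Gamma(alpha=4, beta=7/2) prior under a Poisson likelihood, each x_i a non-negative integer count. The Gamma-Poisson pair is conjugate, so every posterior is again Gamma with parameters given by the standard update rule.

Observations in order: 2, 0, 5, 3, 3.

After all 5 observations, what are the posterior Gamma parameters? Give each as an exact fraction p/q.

alpha=17, beta=17/2

obs 1: x=2 → posterior Gamma(6, 9/2)
obs 2: x=0 → posterior Gamma(6, 11/2)
obs 3: x=5 → posterior Gamma(11, 13/2)
obs 4: x=3 → posterior Gamma(14, 15/2)
obs 5: x=3 → posterior Gamma(17, 17/2)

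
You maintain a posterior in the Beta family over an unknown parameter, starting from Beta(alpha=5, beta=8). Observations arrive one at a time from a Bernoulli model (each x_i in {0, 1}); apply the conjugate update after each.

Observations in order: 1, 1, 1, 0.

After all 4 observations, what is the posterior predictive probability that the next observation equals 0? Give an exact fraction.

obs 1: x=1 → posterior Beta(6, 8)
obs 2: x=1 → posterior Beta(7, 8)
obs 3: x=1 → posterior Beta(8, 8)
obs 4: x=0 → posterior Beta(8, 9)

9/17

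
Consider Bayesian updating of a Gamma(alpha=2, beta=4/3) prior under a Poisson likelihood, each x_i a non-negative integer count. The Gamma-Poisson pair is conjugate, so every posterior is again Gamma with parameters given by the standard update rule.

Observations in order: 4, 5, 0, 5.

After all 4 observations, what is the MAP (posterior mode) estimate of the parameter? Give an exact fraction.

obs 1: x=4 → posterior Gamma(6, 7/3)
obs 2: x=5 → posterior Gamma(11, 10/3)
obs 3: x=0 → posterior Gamma(11, 13/3)
obs 4: x=5 → posterior Gamma(16, 16/3)

45/16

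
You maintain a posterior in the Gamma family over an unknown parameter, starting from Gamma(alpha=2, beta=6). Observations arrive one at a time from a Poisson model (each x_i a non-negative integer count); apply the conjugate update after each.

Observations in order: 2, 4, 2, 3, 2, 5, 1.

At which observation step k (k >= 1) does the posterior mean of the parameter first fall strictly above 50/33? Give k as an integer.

k = 6

obs 1: x=2 → posterior Gamma(4, 7)
obs 2: x=4 → posterior Gamma(8, 8)
obs 3: x=2 → posterior Gamma(10, 9)
obs 4: x=3 → posterior Gamma(13, 10)
obs 5: x=2 → posterior Gamma(15, 11)
obs 6: x=5 → posterior Gamma(20, 12)
obs 7: x=1 → posterior Gamma(21, 13)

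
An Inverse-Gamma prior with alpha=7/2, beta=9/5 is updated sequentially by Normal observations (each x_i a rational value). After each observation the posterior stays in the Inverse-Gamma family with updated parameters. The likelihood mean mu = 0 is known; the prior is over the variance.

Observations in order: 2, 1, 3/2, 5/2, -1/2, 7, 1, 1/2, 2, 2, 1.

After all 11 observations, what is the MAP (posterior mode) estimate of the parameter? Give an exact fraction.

obs 1: x=2 → posterior Inverse-Gamma(4, 19/5)
obs 2: x=1 → posterior Inverse-Gamma(9/2, 43/10)
obs 3: x=3/2 → posterior Inverse-Gamma(5, 217/40)
obs 4: x=5/2 → posterior Inverse-Gamma(11/2, 171/20)
obs 5: x=-1/2 → posterior Inverse-Gamma(6, 347/40)
obs 6: x=7 → posterior Inverse-Gamma(13/2, 1327/40)
obs 7: x=1 → posterior Inverse-Gamma(7, 1347/40)
obs 8: x=1/2 → posterior Inverse-Gamma(15/2, 169/5)
obs 9: x=2 → posterior Inverse-Gamma(8, 179/5)
obs 10: x=2 → posterior Inverse-Gamma(17/2, 189/5)
obs 11: x=1 → posterior Inverse-Gamma(9, 383/10)

383/100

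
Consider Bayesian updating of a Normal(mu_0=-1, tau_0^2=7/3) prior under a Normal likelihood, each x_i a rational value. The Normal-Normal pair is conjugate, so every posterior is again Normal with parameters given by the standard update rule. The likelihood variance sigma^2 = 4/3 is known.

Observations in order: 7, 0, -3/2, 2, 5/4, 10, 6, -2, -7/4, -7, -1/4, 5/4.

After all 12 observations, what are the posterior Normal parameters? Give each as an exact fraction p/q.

obs 1: x=7 → posterior Normal(45/11, 28/33)
obs 2: x=0 → posterior Normal(5/2, 14/27)
obs 3: x=-3/2 → posterior Normal(69/50, 28/75)
obs 4: x=2 → posterior Normal(97/64, 7/24)
obs 5: x=5/4 → posterior Normal(229/156, 28/117)
obs 6: x=10 → posterior Normal(509/184, 14/69)
obs 7: x=6 → posterior Normal(677/212, 28/159)
obs 8: x=-2 → posterior Normal(207/80, 7/45)
obs 9: x=-7/4 → posterior Normal(143/67, 28/201)
obs 10: x=-7 → posterior Normal(47/37, 14/111)
obs 11: x=-1/4 → posterior Normal(41/36, 28/243)
obs 12: x=5/4 → posterior Normal(101/88, 7/66)

mu_0=101/88, tau_0^2=7/66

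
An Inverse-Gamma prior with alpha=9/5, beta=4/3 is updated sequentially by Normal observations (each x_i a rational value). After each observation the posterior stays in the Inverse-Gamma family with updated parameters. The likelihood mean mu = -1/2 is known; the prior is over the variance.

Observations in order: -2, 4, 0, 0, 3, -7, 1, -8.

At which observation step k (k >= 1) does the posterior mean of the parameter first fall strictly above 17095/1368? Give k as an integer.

k = 8

obs 1: x=-2 → posterior Inverse-Gamma(23/10, 59/24)
obs 2: x=4 → posterior Inverse-Gamma(14/5, 151/12)
obs 3: x=0 → posterior Inverse-Gamma(33/10, 305/24)
obs 4: x=0 → posterior Inverse-Gamma(19/5, 77/6)
obs 5: x=3 → posterior Inverse-Gamma(43/10, 455/24)
obs 6: x=-7 → posterior Inverse-Gamma(24/5, 481/12)
obs 7: x=1 → posterior Inverse-Gamma(53/10, 989/24)
obs 8: x=-8 → posterior Inverse-Gamma(29/5, 208/3)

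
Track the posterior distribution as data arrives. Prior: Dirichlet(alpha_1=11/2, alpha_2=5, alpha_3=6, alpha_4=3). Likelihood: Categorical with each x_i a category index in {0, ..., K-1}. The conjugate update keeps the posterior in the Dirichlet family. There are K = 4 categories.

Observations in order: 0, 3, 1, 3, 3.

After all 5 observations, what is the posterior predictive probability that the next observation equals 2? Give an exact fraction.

12/49

obs 1: x=0 → posterior Dirichlet(13/2, 5, 6, 3)
obs 2: x=3 → posterior Dirichlet(13/2, 5, 6, 4)
obs 3: x=1 → posterior Dirichlet(13/2, 6, 6, 4)
obs 4: x=3 → posterior Dirichlet(13/2, 6, 6, 5)
obs 5: x=3 → posterior Dirichlet(13/2, 6, 6, 6)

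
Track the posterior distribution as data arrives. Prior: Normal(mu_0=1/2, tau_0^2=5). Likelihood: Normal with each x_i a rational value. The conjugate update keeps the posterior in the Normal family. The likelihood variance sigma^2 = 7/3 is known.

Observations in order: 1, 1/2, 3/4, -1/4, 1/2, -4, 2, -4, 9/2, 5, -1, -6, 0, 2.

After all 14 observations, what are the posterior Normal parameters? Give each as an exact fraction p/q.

mu_0=37/434, tau_0^2=5/31

obs 1: x=1 → posterior Normal(37/44, 35/22)
obs 2: x=1/2 → posterior Normal(26/37, 35/37)
obs 3: x=3/4 → posterior Normal(149/208, 35/52)
obs 4: x=-1/4 → posterior Normal(1/2, 35/67)
obs 5: x=1/2 → posterior Normal(1/2, 35/82)
obs 6: x=-4 → posterior Normal(-19/97, 35/97)
obs 7: x=2 → posterior Normal(11/112, 5/16)
obs 8: x=-4 → posterior Normal(-49/127, 35/127)
obs 9: x=9/2 → posterior Normal(37/284, 35/142)
obs 10: x=5 → posterior Normal(187/314, 35/157)
obs 11: x=-1 → posterior Normal(157/344, 35/172)
obs 12: x=-6 → posterior Normal(-23/374, 35/187)
obs 13: x=0 → posterior Normal(-23/404, 35/202)
obs 14: x=2 → posterior Normal(37/434, 5/31)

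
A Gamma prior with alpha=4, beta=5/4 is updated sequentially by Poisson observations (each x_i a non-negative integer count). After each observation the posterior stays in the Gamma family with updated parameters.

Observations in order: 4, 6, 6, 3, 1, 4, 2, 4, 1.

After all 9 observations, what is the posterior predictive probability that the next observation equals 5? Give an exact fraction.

obs 1: x=4 → posterior Gamma(8, 9/4)
obs 2: x=6 → posterior Gamma(14, 13/4)
obs 3: x=6 → posterior Gamma(20, 17/4)
obs 4: x=3 → posterior Gamma(23, 21/4)
obs 5: x=1 → posterior Gamma(24, 25/4)
obs 6: x=4 → posterior Gamma(28, 29/4)
obs 7: x=2 → posterior Gamma(30, 33/4)
obs 8: x=4 → posterior Gamma(34, 37/4)
obs 9: x=1 → posterior Gamma(35, 41/4)

18354039379577834474378412823879690861505400229231232619890865152/149368163586229076338272241634597369638868258334696292877197265625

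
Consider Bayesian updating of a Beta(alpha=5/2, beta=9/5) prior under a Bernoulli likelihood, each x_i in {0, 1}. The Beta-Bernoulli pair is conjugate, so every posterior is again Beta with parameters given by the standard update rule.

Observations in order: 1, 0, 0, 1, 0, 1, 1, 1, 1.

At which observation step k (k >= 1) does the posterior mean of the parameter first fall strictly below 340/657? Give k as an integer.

k = 3

obs 1: x=1 → posterior Beta(7/2, 9/5)
obs 2: x=0 → posterior Beta(7/2, 14/5)
obs 3: x=0 → posterior Beta(7/2, 19/5)
obs 4: x=1 → posterior Beta(9/2, 19/5)
obs 5: x=0 → posterior Beta(9/2, 24/5)
obs 6: x=1 → posterior Beta(11/2, 24/5)
obs 7: x=1 → posterior Beta(13/2, 24/5)
obs 8: x=1 → posterior Beta(15/2, 24/5)
obs 9: x=1 → posterior Beta(17/2, 24/5)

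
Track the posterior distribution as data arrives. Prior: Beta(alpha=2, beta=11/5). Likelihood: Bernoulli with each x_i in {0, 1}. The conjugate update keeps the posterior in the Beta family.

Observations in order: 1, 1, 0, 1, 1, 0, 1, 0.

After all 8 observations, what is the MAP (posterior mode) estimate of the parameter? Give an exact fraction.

10/17

obs 1: x=1 → posterior Beta(3, 11/5)
obs 2: x=1 → posterior Beta(4, 11/5)
obs 3: x=0 → posterior Beta(4, 16/5)
obs 4: x=1 → posterior Beta(5, 16/5)
obs 5: x=1 → posterior Beta(6, 16/5)
obs 6: x=0 → posterior Beta(6, 21/5)
obs 7: x=1 → posterior Beta(7, 21/5)
obs 8: x=0 → posterior Beta(7, 26/5)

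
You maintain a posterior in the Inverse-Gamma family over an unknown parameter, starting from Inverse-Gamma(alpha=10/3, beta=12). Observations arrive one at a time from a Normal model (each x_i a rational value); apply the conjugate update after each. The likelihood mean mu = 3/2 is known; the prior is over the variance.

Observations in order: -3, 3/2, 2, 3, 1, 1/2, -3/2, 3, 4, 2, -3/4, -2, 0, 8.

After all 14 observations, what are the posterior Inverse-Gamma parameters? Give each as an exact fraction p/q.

obs 1: x=-3 → posterior Inverse-Gamma(23/6, 177/8)
obs 2: x=3/2 → posterior Inverse-Gamma(13/3, 177/8)
obs 3: x=2 → posterior Inverse-Gamma(29/6, 89/4)
obs 4: x=3 → posterior Inverse-Gamma(16/3, 187/8)
obs 5: x=1 → posterior Inverse-Gamma(35/6, 47/2)
obs 6: x=1/2 → posterior Inverse-Gamma(19/3, 24)
obs 7: x=-3/2 → posterior Inverse-Gamma(41/6, 57/2)
obs 8: x=3 → posterior Inverse-Gamma(22/3, 237/8)
obs 9: x=4 → posterior Inverse-Gamma(47/6, 131/4)
obs 10: x=2 → posterior Inverse-Gamma(25/3, 263/8)
obs 11: x=-3/4 → posterior Inverse-Gamma(53/6, 1133/32)
obs 12: x=-2 → posterior Inverse-Gamma(28/3, 1329/32)
obs 13: x=0 → posterior Inverse-Gamma(59/6, 1365/32)
obs 14: x=8 → posterior Inverse-Gamma(31/3, 2041/32)

alpha=31/3, beta=2041/32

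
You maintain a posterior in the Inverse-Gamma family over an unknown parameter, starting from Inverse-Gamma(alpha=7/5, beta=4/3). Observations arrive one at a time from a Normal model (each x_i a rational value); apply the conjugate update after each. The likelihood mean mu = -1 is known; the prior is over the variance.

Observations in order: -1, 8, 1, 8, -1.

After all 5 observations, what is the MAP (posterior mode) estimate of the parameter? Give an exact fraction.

2530/147

obs 1: x=-1 → posterior Inverse-Gamma(19/10, 4/3)
obs 2: x=8 → posterior Inverse-Gamma(12/5, 251/6)
obs 3: x=1 → posterior Inverse-Gamma(29/10, 263/6)
obs 4: x=8 → posterior Inverse-Gamma(17/5, 253/3)
obs 5: x=-1 → posterior Inverse-Gamma(39/10, 253/3)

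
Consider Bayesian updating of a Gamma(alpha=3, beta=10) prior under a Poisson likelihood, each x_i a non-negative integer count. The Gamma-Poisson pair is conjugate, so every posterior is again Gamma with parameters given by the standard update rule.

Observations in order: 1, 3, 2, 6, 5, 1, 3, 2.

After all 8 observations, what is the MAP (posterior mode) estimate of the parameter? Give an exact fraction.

obs 1: x=1 → posterior Gamma(4, 11)
obs 2: x=3 → posterior Gamma(7, 12)
obs 3: x=2 → posterior Gamma(9, 13)
obs 4: x=6 → posterior Gamma(15, 14)
obs 5: x=5 → posterior Gamma(20, 15)
obs 6: x=1 → posterior Gamma(21, 16)
obs 7: x=3 → posterior Gamma(24, 17)
obs 8: x=2 → posterior Gamma(26, 18)

25/18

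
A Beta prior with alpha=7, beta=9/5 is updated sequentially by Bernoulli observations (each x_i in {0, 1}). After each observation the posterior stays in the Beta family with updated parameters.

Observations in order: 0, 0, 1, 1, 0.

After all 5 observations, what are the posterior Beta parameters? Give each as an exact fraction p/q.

alpha=9, beta=24/5

obs 1: x=0 → posterior Beta(7, 14/5)
obs 2: x=0 → posterior Beta(7, 19/5)
obs 3: x=1 → posterior Beta(8, 19/5)
obs 4: x=1 → posterior Beta(9, 19/5)
obs 5: x=0 → posterior Beta(9, 24/5)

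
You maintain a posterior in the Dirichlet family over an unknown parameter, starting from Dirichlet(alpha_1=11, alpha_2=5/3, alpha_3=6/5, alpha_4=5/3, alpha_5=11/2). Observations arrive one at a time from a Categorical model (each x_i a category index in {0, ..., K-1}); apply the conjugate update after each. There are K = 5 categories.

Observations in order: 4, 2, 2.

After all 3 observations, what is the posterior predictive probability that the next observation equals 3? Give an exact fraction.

obs 1: x=4 → posterior Dirichlet(11, 5/3, 6/5, 5/3, 13/2)
obs 2: x=2 → posterior Dirichlet(11, 5/3, 11/5, 5/3, 13/2)
obs 3: x=2 → posterior Dirichlet(11, 5/3, 16/5, 5/3, 13/2)

50/721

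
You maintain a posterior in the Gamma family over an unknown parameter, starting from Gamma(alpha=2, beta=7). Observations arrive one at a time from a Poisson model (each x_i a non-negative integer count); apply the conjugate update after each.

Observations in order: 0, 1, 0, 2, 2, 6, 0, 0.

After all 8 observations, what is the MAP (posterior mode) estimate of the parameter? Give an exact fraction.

4/5

obs 1: x=0 → posterior Gamma(2, 8)
obs 2: x=1 → posterior Gamma(3, 9)
obs 3: x=0 → posterior Gamma(3, 10)
obs 4: x=2 → posterior Gamma(5, 11)
obs 5: x=2 → posterior Gamma(7, 12)
obs 6: x=6 → posterior Gamma(13, 13)
obs 7: x=0 → posterior Gamma(13, 14)
obs 8: x=0 → posterior Gamma(13, 15)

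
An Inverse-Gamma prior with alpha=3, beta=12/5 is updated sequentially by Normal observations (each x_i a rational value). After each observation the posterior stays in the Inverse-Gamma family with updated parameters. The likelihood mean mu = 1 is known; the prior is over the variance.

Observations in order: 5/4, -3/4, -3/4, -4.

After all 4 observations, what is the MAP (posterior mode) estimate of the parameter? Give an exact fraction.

obs 1: x=5/4 → posterior Inverse-Gamma(7/2, 389/160)
obs 2: x=-3/4 → posterior Inverse-Gamma(4, 317/80)
obs 3: x=-3/4 → posterior Inverse-Gamma(9/2, 879/160)
obs 4: x=-4 → posterior Inverse-Gamma(5, 2879/160)

2879/960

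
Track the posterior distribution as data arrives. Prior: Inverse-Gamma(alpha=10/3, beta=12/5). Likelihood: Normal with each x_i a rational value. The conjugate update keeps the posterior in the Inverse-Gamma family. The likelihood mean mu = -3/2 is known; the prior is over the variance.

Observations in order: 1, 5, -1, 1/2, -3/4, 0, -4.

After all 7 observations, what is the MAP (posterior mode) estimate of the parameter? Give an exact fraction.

15987/3760

obs 1: x=1 → posterior Inverse-Gamma(23/6, 221/40)
obs 2: x=5 → posterior Inverse-Gamma(13/3, 533/20)
obs 3: x=-1 → posterior Inverse-Gamma(29/6, 1071/40)
obs 4: x=1/2 → posterior Inverse-Gamma(16/3, 1151/40)
obs 5: x=-3/4 → posterior Inverse-Gamma(35/6, 4649/160)
obs 6: x=0 → posterior Inverse-Gamma(19/3, 4829/160)
obs 7: x=-4 → posterior Inverse-Gamma(41/6, 5329/160)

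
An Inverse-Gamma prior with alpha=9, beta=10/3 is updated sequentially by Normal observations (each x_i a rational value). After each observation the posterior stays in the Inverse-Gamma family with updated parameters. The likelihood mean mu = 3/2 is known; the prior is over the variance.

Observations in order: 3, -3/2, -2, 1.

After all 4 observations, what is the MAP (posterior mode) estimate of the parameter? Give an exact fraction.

obs 1: x=3 → posterior Inverse-Gamma(19/2, 107/24)
obs 2: x=-3/2 → posterior Inverse-Gamma(10, 215/24)
obs 3: x=-2 → posterior Inverse-Gamma(21/2, 181/12)
obs 4: x=1 → posterior Inverse-Gamma(11, 365/24)

365/288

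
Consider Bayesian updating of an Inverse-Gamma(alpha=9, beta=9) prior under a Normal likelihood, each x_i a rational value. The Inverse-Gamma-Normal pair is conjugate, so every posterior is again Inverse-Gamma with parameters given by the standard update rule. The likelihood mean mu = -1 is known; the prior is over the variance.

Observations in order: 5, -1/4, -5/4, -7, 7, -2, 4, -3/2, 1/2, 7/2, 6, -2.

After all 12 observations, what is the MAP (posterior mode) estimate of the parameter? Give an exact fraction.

obs 1: x=5 → posterior Inverse-Gamma(19/2, 27)
obs 2: x=-1/4 → posterior Inverse-Gamma(10, 873/32)
obs 3: x=-5/4 → posterior Inverse-Gamma(21/2, 437/16)
obs 4: x=-7 → posterior Inverse-Gamma(11, 725/16)
obs 5: x=7 → posterior Inverse-Gamma(23/2, 1237/16)
obs 6: x=-2 → posterior Inverse-Gamma(12, 1245/16)
obs 7: x=4 → posterior Inverse-Gamma(25/2, 1445/16)
obs 8: x=-3/2 → posterior Inverse-Gamma(13, 1447/16)
obs 9: x=1/2 → posterior Inverse-Gamma(27/2, 1465/16)
obs 10: x=7/2 → posterior Inverse-Gamma(14, 1627/16)
obs 11: x=6 → posterior Inverse-Gamma(29/2, 2019/16)
obs 12: x=-2 → posterior Inverse-Gamma(15, 2027/16)

2027/256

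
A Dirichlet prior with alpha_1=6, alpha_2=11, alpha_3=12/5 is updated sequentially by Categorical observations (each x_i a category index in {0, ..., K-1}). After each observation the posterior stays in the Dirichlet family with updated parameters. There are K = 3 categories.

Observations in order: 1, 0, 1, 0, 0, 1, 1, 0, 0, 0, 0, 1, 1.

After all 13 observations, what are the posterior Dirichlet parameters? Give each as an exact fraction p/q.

alpha_1=13, alpha_2=17, alpha_3=12/5

obs 1: x=1 → posterior Dirichlet(6, 12, 12/5)
obs 2: x=0 → posterior Dirichlet(7, 12, 12/5)
obs 3: x=1 → posterior Dirichlet(7, 13, 12/5)
obs 4: x=0 → posterior Dirichlet(8, 13, 12/5)
obs 5: x=0 → posterior Dirichlet(9, 13, 12/5)
obs 6: x=1 → posterior Dirichlet(9, 14, 12/5)
obs 7: x=1 → posterior Dirichlet(9, 15, 12/5)
obs 8: x=0 → posterior Dirichlet(10, 15, 12/5)
obs 9: x=0 → posterior Dirichlet(11, 15, 12/5)
obs 10: x=0 → posterior Dirichlet(12, 15, 12/5)
obs 11: x=0 → posterior Dirichlet(13, 15, 12/5)
obs 12: x=1 → posterior Dirichlet(13, 16, 12/5)
obs 13: x=1 → posterior Dirichlet(13, 17, 12/5)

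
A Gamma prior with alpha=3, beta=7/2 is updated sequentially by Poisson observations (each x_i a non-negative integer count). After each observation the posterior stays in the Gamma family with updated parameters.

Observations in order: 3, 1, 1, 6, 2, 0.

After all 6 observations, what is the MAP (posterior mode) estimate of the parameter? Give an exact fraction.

30/19

obs 1: x=3 → posterior Gamma(6, 9/2)
obs 2: x=1 → posterior Gamma(7, 11/2)
obs 3: x=1 → posterior Gamma(8, 13/2)
obs 4: x=6 → posterior Gamma(14, 15/2)
obs 5: x=2 → posterior Gamma(16, 17/2)
obs 6: x=0 → posterior Gamma(16, 19/2)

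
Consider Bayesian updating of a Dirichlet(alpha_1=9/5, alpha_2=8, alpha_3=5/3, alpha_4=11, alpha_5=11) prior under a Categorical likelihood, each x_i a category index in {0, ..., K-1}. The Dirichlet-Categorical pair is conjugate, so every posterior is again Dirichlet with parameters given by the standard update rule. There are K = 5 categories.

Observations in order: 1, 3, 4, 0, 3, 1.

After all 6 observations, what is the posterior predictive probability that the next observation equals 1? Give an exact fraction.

obs 1: x=1 → posterior Dirichlet(9/5, 9, 5/3, 11, 11)
obs 2: x=3 → posterior Dirichlet(9/5, 9, 5/3, 12, 11)
obs 3: x=4 → posterior Dirichlet(9/5, 9, 5/3, 12, 12)
obs 4: x=0 → posterior Dirichlet(14/5, 9, 5/3, 12, 12)
obs 5: x=3 → posterior Dirichlet(14/5, 9, 5/3, 13, 12)
obs 6: x=1 → posterior Dirichlet(14/5, 10, 5/3, 13, 12)

75/296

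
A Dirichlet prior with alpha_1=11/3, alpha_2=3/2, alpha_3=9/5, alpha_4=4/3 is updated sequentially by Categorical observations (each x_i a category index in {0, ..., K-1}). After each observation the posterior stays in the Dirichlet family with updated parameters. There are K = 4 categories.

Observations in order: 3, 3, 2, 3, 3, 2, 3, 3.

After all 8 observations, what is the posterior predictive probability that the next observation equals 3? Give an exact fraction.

obs 1: x=3 → posterior Dirichlet(11/3, 3/2, 9/5, 7/3)
obs 2: x=3 → posterior Dirichlet(11/3, 3/2, 9/5, 10/3)
obs 3: x=2 → posterior Dirichlet(11/3, 3/2, 14/5, 10/3)
obs 4: x=3 → posterior Dirichlet(11/3, 3/2, 14/5, 13/3)
obs 5: x=3 → posterior Dirichlet(11/3, 3/2, 14/5, 16/3)
obs 6: x=2 → posterior Dirichlet(11/3, 3/2, 19/5, 16/3)
obs 7: x=3 → posterior Dirichlet(11/3, 3/2, 19/5, 19/3)
obs 8: x=3 → posterior Dirichlet(11/3, 3/2, 19/5, 22/3)

220/489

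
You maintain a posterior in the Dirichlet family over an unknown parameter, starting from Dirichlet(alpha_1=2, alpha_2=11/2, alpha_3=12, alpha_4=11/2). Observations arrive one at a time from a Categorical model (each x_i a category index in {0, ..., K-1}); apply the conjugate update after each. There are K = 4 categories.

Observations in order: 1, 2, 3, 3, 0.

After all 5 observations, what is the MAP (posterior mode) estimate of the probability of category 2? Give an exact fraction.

6/13

obs 1: x=1 → posterior Dirichlet(2, 13/2, 12, 11/2)
obs 2: x=2 → posterior Dirichlet(2, 13/2, 13, 11/2)
obs 3: x=3 → posterior Dirichlet(2, 13/2, 13, 13/2)
obs 4: x=3 → posterior Dirichlet(2, 13/2, 13, 15/2)
obs 5: x=0 → posterior Dirichlet(3, 13/2, 13, 15/2)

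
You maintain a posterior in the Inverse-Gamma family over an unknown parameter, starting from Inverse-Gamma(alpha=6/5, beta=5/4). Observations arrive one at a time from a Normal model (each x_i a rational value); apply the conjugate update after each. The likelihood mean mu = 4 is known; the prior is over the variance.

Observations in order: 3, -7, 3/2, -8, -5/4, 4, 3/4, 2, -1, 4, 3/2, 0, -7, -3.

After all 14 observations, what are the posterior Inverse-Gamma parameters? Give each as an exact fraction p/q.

obs 1: x=3 → posterior Inverse-Gamma(17/10, 7/4)
obs 2: x=-7 → posterior Inverse-Gamma(11/5, 249/4)
obs 3: x=3/2 → posterior Inverse-Gamma(27/10, 523/8)
obs 4: x=-8 → posterior Inverse-Gamma(16/5, 1099/8)
obs 5: x=-5/4 → posterior Inverse-Gamma(37/10, 4837/32)
obs 6: x=4 → posterior Inverse-Gamma(21/5, 4837/32)
obs 7: x=3/4 → posterior Inverse-Gamma(47/10, 2503/16)
obs 8: x=2 → posterior Inverse-Gamma(26/5, 2535/16)
obs 9: x=-1 → posterior Inverse-Gamma(57/10, 2735/16)
obs 10: x=4 → posterior Inverse-Gamma(31/5, 2735/16)
obs 11: x=3/2 → posterior Inverse-Gamma(67/10, 2785/16)
obs 12: x=0 → posterior Inverse-Gamma(36/5, 2913/16)
obs 13: x=-7 → posterior Inverse-Gamma(77/10, 3881/16)
obs 14: x=-3 → posterior Inverse-Gamma(41/5, 4273/16)

alpha=41/5, beta=4273/16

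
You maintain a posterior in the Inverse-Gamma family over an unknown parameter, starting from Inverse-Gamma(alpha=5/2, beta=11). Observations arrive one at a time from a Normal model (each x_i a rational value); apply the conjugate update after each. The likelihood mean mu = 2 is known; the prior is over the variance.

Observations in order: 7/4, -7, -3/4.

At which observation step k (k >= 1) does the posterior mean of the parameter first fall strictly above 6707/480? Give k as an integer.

obs 1: x=7/4 → posterior Inverse-Gamma(3, 353/32)
obs 2: x=-7 → posterior Inverse-Gamma(7/2, 1649/32)
obs 3: x=-3/4 → posterior Inverse-Gamma(4, 885/16)

k = 2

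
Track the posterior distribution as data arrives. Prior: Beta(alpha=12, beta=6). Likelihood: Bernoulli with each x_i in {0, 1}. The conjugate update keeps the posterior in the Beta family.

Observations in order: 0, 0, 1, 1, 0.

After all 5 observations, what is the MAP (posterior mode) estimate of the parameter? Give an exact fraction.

13/21

obs 1: x=0 → posterior Beta(12, 7)
obs 2: x=0 → posterior Beta(12, 8)
obs 3: x=1 → posterior Beta(13, 8)
obs 4: x=1 → posterior Beta(14, 8)
obs 5: x=0 → posterior Beta(14, 9)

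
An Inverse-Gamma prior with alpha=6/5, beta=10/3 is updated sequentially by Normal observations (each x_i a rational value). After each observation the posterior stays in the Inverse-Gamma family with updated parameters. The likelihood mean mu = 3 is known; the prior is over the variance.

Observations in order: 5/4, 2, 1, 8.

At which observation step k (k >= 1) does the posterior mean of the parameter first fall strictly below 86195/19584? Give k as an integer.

obs 1: x=5/4 → posterior Inverse-Gamma(17/10, 467/96)
obs 2: x=2 → posterior Inverse-Gamma(11/5, 515/96)
obs 3: x=1 → posterior Inverse-Gamma(27/10, 707/96)
obs 4: x=8 → posterior Inverse-Gamma(16/5, 1907/96)

k = 3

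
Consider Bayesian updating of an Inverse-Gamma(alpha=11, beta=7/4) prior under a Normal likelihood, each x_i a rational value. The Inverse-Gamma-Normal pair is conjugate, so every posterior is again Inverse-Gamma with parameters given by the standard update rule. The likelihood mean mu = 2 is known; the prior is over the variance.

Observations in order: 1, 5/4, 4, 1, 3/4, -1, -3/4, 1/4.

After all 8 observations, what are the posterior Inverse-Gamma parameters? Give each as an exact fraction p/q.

alpha=15, beta=125/8

obs 1: x=1 → posterior Inverse-Gamma(23/2, 9/4)
obs 2: x=5/4 → posterior Inverse-Gamma(12, 81/32)
obs 3: x=4 → posterior Inverse-Gamma(25/2, 145/32)
obs 4: x=1 → posterior Inverse-Gamma(13, 161/32)
obs 5: x=3/4 → posterior Inverse-Gamma(27/2, 93/16)
obs 6: x=-1 → posterior Inverse-Gamma(14, 165/16)
obs 7: x=-3/4 → posterior Inverse-Gamma(29/2, 451/32)
obs 8: x=1/4 → posterior Inverse-Gamma(15, 125/8)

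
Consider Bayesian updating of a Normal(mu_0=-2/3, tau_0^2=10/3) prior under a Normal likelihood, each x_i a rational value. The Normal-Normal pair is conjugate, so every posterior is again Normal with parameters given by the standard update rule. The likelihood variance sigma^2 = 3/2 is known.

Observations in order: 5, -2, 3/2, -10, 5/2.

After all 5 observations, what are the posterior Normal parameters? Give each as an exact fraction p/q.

obs 1: x=5 → posterior Normal(94/29, 30/29)
obs 2: x=-2 → posterior Normal(54/49, 30/49)
obs 3: x=3/2 → posterior Normal(28/23, 10/23)
obs 4: x=-10 → posterior Normal(-116/89, 30/89)
obs 5: x=5/2 → posterior Normal(-66/109, 30/109)

mu_0=-66/109, tau_0^2=30/109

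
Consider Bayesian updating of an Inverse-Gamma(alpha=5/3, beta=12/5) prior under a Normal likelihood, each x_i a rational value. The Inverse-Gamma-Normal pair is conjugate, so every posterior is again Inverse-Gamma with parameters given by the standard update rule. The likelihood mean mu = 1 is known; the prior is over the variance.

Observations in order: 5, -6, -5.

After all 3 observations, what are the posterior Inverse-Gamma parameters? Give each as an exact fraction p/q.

obs 1: x=5 → posterior Inverse-Gamma(13/6, 52/5)
obs 2: x=-6 → posterior Inverse-Gamma(8/3, 349/10)
obs 3: x=-5 → posterior Inverse-Gamma(19/6, 529/10)

alpha=19/6, beta=529/10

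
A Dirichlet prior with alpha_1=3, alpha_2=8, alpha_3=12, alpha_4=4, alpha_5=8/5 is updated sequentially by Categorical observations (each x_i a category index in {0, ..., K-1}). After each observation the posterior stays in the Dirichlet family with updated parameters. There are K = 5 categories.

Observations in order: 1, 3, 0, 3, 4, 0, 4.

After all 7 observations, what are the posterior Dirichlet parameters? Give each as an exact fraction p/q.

alpha_1=5, alpha_2=9, alpha_3=12, alpha_4=6, alpha_5=18/5

obs 1: x=1 → posterior Dirichlet(3, 9, 12, 4, 8/5)
obs 2: x=3 → posterior Dirichlet(3, 9, 12, 5, 8/5)
obs 3: x=0 → posterior Dirichlet(4, 9, 12, 5, 8/5)
obs 4: x=3 → posterior Dirichlet(4, 9, 12, 6, 8/5)
obs 5: x=4 → posterior Dirichlet(4, 9, 12, 6, 13/5)
obs 6: x=0 → posterior Dirichlet(5, 9, 12, 6, 13/5)
obs 7: x=4 → posterior Dirichlet(5, 9, 12, 6, 18/5)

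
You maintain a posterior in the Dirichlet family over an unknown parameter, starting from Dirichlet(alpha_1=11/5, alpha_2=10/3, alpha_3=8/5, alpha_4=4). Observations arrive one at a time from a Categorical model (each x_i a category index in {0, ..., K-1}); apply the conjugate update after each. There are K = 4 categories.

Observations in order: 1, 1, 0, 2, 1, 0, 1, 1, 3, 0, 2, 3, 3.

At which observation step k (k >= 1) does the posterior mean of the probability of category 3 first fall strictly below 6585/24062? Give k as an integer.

k = 4

obs 1: x=1 → posterior Dirichlet(11/5, 13/3, 8/5, 4)
obs 2: x=1 → posterior Dirichlet(11/5, 16/3, 8/5, 4)
obs 3: x=0 → posterior Dirichlet(16/5, 16/3, 8/5, 4)
obs 4: x=2 → posterior Dirichlet(16/5, 16/3, 13/5, 4)
obs 5: x=1 → posterior Dirichlet(16/5, 19/3, 13/5, 4)
obs 6: x=0 → posterior Dirichlet(21/5, 19/3, 13/5, 4)
obs 7: x=1 → posterior Dirichlet(21/5, 22/3, 13/5, 4)
obs 8: x=1 → posterior Dirichlet(21/5, 25/3, 13/5, 4)
obs 9: x=3 → posterior Dirichlet(21/5, 25/3, 13/5, 5)
obs 10: x=0 → posterior Dirichlet(26/5, 25/3, 13/5, 5)
obs 11: x=2 → posterior Dirichlet(26/5, 25/3, 18/5, 5)
obs 12: x=3 → posterior Dirichlet(26/5, 25/3, 18/5, 6)
obs 13: x=3 → posterior Dirichlet(26/5, 25/3, 18/5, 7)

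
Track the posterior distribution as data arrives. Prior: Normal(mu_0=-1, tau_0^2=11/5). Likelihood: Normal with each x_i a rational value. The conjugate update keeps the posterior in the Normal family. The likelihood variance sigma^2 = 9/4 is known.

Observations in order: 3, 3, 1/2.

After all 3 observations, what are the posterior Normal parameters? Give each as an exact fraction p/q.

obs 1: x=3 → posterior Normal(87/89, 99/89)
obs 2: x=3 → posterior Normal(219/133, 99/133)
obs 3: x=1/2 → posterior Normal(241/177, 33/59)

mu_0=241/177, tau_0^2=33/59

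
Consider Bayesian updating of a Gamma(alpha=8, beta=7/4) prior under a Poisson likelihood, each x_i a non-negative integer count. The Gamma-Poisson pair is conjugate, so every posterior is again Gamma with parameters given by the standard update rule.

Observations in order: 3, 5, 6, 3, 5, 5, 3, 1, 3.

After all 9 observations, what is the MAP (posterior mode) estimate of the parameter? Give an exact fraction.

164/43

obs 1: x=3 → posterior Gamma(11, 11/4)
obs 2: x=5 → posterior Gamma(16, 15/4)
obs 3: x=6 → posterior Gamma(22, 19/4)
obs 4: x=3 → posterior Gamma(25, 23/4)
obs 5: x=5 → posterior Gamma(30, 27/4)
obs 6: x=5 → posterior Gamma(35, 31/4)
obs 7: x=3 → posterior Gamma(38, 35/4)
obs 8: x=1 → posterior Gamma(39, 39/4)
obs 9: x=3 → posterior Gamma(42, 43/4)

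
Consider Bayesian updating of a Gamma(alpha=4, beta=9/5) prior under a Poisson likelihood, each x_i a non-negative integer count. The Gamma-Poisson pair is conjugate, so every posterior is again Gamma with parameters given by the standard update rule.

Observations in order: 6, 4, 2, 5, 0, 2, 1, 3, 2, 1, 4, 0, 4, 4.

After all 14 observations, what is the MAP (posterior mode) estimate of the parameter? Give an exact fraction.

obs 1: x=6 → posterior Gamma(10, 14/5)
obs 2: x=4 → posterior Gamma(14, 19/5)
obs 3: x=2 → posterior Gamma(16, 24/5)
obs 4: x=5 → posterior Gamma(21, 29/5)
obs 5: x=0 → posterior Gamma(21, 34/5)
obs 6: x=2 → posterior Gamma(23, 39/5)
obs 7: x=1 → posterior Gamma(24, 44/5)
obs 8: x=3 → posterior Gamma(27, 49/5)
obs 9: x=2 → posterior Gamma(29, 54/5)
obs 10: x=1 → posterior Gamma(30, 59/5)
obs 11: x=4 → posterior Gamma(34, 64/5)
obs 12: x=0 → posterior Gamma(34, 69/5)
obs 13: x=4 → posterior Gamma(38, 74/5)
obs 14: x=4 → posterior Gamma(42, 79/5)

205/79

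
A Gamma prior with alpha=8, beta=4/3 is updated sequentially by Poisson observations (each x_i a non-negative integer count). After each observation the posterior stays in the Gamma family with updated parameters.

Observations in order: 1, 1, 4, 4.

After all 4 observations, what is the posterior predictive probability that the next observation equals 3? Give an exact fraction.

7650233702248825246187520/37589973457545958193355601

obs 1: x=1 → posterior Gamma(9, 7/3)
obs 2: x=1 → posterior Gamma(10, 10/3)
obs 3: x=4 → posterior Gamma(14, 13/3)
obs 4: x=4 → posterior Gamma(18, 16/3)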